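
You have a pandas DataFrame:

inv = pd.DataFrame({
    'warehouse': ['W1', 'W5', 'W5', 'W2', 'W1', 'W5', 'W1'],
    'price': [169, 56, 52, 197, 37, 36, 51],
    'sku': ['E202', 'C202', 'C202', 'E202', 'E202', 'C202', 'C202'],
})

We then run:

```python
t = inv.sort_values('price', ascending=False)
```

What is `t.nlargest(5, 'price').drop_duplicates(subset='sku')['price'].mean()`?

sort by price descending:
  warehouse  price   sku
3        W2    197  E202
0        W1    169  E202
1        W5     56  C202
2        W5     52  C202
6        W1     51  C202
4        W1     37  E202
5        W5     36  C202
take 5 rows with largest price:
  warehouse  price   sku
3        W2    197  E202
0        W1    169  E202
1        W5     56  C202
2        W5     52  C202
6        W1     51  C202
drop duplicate sku (keep=first):
  warehouse  price   sku
3        W2    197  E202
1        W5     56  C202
mean of column 'price' → 126.5

126.5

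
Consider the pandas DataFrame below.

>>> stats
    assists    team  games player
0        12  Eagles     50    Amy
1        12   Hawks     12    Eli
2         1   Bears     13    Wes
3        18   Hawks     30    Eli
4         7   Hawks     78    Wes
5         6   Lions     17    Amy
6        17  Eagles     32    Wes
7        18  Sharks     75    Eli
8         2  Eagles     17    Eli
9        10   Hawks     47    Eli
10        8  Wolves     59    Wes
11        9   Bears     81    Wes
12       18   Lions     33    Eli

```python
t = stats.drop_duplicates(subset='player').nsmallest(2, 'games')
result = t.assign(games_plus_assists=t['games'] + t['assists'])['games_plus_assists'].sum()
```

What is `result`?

38

drop duplicate player (keep=first):
   assists    team  games player
0       12  Eagles     50    Amy
1       12   Hawks     12    Eli
2        1   Bears     13    Wes
take 2 rows with smallest games:
   assists   team  games player
1       12  Hawks     12    Eli
2        1  Bears     13    Wes
add column games_plus_assists = t['games'] + t['assists']:
   assists   team  games player  games_plus_assists
1       12  Hawks     12    Eli                  24
2        1  Bears     13    Wes                  14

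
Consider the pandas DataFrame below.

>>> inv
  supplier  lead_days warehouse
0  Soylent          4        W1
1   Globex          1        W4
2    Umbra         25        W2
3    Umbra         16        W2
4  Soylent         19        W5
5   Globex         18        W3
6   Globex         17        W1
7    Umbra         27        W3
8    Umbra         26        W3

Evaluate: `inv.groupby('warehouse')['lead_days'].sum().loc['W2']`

group by warehouse, sum of lead_days:
warehouse
W1    21
W2    41
W3    71
W4     1
W5    19
Name: lead_days, dtype: int64
value at index 'W2' → 41

41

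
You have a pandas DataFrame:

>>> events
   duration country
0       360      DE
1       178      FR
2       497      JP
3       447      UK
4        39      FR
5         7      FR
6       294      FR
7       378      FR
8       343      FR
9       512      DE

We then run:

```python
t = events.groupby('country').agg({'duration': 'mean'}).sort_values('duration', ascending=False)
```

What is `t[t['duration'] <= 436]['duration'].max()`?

436.0

group by country, mean of duration:
         duration
country          
DE          436.0
FR          206.5
JP          497.0
UK          447.0
sort by duration descending:
         duration
country          
JP          497.0
UK          447.0
DE          436.0
FR          206.5
filter rows where duration <= 436:
         duration
country          
DE          436.0
FR          206.5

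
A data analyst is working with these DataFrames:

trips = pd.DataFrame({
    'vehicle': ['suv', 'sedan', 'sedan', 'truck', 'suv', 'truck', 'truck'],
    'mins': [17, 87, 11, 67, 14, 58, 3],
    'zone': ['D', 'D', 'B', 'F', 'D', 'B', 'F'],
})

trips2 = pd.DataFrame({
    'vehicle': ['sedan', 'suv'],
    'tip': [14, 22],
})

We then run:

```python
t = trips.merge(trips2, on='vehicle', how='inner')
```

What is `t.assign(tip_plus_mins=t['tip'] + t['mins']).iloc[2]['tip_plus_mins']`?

25

merge on 'vehicle' (how='inner') → 4 rows:
  vehicle  mins zone  tip
0     suv    17    D   22
1   sedan    87    D   14
2   sedan    11    B   14
3     suv    14    D   22
add column tip_plus_mins = t['tip'] + t['mins']:
  vehicle  mins zone  tip  tip_plus_mins
0     suv    17    D   22             39
1   sedan    87    D   14            101
2   sedan    11    B   14             25
3     suv    14    D   22             36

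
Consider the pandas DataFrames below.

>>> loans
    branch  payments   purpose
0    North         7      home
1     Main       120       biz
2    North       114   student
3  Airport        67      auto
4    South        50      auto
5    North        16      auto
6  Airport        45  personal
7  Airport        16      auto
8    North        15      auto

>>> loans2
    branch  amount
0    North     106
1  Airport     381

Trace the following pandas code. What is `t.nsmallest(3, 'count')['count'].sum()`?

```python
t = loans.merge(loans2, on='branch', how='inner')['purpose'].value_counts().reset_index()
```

3

merge on 'branch' (how='inner') → 7 rows:
    branch  payments   purpose  amount
0    North         7      home     106
1    North       114   student     106
2  Airport        67      auto     381
3    North        16      auto     106
4  Airport        45  personal     381
5  Airport        16      auto     381
6    North        15      auto     106
value_counts of purpose:
purpose
auto        4
home        1
student     1
personal    1
Name: count, dtype: int64
reset_index():
    purpose  count
0      auto      4
1      home      1
2   student      1
3  personal      1
take 3 rows with smallest count:
    purpose  count
1      home      1
2   student      1
3  personal      1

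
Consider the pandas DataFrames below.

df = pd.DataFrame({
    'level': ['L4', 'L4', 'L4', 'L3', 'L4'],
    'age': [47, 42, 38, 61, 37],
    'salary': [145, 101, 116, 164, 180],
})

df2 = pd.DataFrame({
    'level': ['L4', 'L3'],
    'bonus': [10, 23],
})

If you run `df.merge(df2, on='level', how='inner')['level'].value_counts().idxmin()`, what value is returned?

L3

merge on 'level' (how='inner') → 5 rows:
  level  age  salary  bonus
0    L4   47     145     10
1    L4   42     101     10
2    L4   38     116     10
3    L3   61     164     23
4    L4   37     180     10
value_counts of level:
level
L4    4
L3    1
Name: count, dtype: int64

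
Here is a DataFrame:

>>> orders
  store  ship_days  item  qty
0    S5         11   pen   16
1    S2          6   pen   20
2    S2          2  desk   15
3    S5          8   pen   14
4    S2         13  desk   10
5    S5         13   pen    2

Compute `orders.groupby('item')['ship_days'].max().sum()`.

group by item, max of ship_days:
item
desk    13
pen     13
Name: ship_days, dtype: int64

26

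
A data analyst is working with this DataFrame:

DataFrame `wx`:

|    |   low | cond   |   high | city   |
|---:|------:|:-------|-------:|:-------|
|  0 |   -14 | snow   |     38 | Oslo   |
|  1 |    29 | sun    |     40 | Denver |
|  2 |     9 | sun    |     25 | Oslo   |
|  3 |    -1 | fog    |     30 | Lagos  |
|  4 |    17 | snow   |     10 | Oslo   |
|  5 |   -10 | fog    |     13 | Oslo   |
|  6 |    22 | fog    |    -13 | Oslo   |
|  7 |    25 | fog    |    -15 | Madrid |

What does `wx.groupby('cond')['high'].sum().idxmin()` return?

fog

group by cond, sum of high:
cond
fog     15
snow    48
sun     65
Name: high, dtype: int64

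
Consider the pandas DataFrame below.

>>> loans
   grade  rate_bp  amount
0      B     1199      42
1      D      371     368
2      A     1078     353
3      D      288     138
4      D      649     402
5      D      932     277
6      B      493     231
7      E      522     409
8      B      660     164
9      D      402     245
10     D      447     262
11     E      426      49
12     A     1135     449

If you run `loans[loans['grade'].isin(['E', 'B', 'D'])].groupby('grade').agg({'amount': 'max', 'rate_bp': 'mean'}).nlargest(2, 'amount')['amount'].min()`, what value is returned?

filter rows where grade in ['E', 'B', 'D']:
   grade  rate_bp  amount
0      B     1199      42
1      D      371     368
3      D      288     138
4      D      649     402
5      D      932     277
6      B      493     231
7      E      522     409
8      B      660     164
9      D      402     245
10     D      447     262
11     E      426      49
group by grade: max(amount), mean(rate_bp):
       amount     rate_bp
grade                    
B         231  784.000000
D         402  514.833333
E         409  474.000000
take 2 rows with largest amount:
       amount     rate_bp
grade                    
E         409  474.000000
D         402  514.833333

402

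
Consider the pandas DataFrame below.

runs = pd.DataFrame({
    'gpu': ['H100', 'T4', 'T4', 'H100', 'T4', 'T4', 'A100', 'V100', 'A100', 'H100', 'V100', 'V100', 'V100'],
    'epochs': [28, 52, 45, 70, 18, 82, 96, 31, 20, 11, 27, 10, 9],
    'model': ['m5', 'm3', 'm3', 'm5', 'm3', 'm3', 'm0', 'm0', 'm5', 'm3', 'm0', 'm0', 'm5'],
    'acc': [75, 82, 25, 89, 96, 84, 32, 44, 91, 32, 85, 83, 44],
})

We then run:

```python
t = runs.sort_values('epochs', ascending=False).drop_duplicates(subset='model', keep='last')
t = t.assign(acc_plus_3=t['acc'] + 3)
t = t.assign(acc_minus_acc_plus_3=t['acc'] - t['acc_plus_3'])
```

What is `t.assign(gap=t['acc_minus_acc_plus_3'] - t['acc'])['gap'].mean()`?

sort by epochs descending:
     gpu  epochs model  acc
6   A100      96    m0   32
5     T4      82    m3   84
3   H100      70    m5   89
1     T4      52    m3   82
2     T4      45    m3   25
7   V100      31    m0   44
0   H100      28    m5   75
10  V100      27    m0   85
8   A100      20    m5   91
4     T4      18    m3   96
9   H100      11    m3   32
11  V100      10    m0   83
12  V100       9    m5   44
drop duplicate model (keep=last):
     gpu  epochs model  acc
9   H100      11    m3   32
11  V100      10    m0   83
12  V100       9    m5   44
add column acc_plus_3 = t['acc'] + 3:
     gpu  epochs model  acc  acc_plus_3
9   H100      11    m3   32          35
11  V100      10    m0   83          86
12  V100       9    m5   44          47
add column acc_minus_acc_plus_3 = t['acc'] - t['acc_plus_3']:
     gpu  epochs model  acc  acc_plus_3  acc_minus_acc_plus_3
9   H100      11    m3   32          35                    -3
11  V100      10    m0   83          86                    -3
12  V100       9    m5   44          47                    -3
add column gap = t['acc_minus_acc_plus_3'] - t['acc']:
     gpu  epochs model  acc  acc_plus_3  acc_minus_acc_plus_3  gap
9   H100      11    m3   32          35                    -3  -35
11  V100      10    m0   83          86                    -3  -86
12  V100       9    m5   44          47                    -3  -47
mean of column 'gap' → -56.0

-56.0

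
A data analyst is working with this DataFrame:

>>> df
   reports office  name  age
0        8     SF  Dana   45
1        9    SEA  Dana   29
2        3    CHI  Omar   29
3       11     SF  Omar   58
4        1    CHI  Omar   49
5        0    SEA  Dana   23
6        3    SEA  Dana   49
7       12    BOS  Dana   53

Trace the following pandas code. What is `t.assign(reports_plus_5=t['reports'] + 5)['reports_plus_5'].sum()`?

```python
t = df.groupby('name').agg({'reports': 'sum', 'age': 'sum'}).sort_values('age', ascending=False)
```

group by name: sum(reports), sum(age):
      reports  age
name              
Dana       32  199
Omar       15  136
sort by age descending:
      reports  age
name              
Dana       32  199
Omar       15  136
add column reports_plus_5 = t['reports'] + 5:
      reports  age  reports_plus_5
name                              
Dana       32  199              37
Omar       15  136              20

57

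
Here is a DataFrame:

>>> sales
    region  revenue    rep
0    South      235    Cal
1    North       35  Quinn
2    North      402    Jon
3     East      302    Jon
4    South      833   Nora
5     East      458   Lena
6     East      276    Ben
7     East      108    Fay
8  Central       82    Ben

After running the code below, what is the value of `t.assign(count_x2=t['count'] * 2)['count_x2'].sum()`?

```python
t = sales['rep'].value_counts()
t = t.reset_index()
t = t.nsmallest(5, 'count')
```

value_counts of rep:
rep
Jon      2
Ben      2
Cal      1
Quinn    1
Nora     1
Lena     1
Fay      1
Name: count, dtype: int64
reset_index():
     rep  count
0    Jon      2
1    Ben      2
2    Cal      1
3  Quinn      1
4   Nora      1
5   Lena      1
6    Fay      1
take 5 rows with smallest count:
     rep  count
2    Cal      1
3  Quinn      1
4   Nora      1
5   Lena      1
6    Fay      1
add column count_x2 = t['count'] * 2:
     rep  count  count_x2
2    Cal      1         2
3  Quinn      1         2
4   Nora      1         2
5   Lena      1         2
6    Fay      1         2
Finally, sum of column 'count_x2' = 10.

10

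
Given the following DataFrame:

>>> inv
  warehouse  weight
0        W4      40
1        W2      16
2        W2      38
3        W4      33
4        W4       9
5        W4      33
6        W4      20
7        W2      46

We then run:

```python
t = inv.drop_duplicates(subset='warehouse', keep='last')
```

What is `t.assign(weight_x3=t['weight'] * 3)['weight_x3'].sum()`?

198

drop duplicate warehouse (keep=last):
  warehouse  weight
6        W4      20
7        W2      46
add column weight_x3 = t['weight'] * 3:
  warehouse  weight  weight_x3
6        W4      20         60
7        W2      46        138
So sum() = 198.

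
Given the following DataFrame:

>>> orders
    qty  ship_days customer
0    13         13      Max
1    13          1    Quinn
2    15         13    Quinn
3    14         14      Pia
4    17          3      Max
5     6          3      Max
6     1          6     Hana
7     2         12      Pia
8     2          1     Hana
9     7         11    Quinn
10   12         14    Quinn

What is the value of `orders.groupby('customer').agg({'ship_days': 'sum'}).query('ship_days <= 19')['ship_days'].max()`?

19

group by customer, sum of ship_days:
          ship_days
customer           
Hana              7
Max              19
Pia              26
Quinn            39
filter rows where ship_days <= 19:
          ship_days
customer           
Hana              7
Max              19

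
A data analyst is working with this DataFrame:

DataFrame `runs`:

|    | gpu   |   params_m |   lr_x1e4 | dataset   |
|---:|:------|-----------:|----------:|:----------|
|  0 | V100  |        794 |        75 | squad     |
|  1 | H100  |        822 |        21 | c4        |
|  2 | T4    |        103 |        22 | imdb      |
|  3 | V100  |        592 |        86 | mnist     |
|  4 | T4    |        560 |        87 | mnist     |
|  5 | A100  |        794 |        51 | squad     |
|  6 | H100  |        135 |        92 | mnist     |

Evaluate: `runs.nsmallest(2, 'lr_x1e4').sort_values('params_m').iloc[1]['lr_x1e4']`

21

take 2 rows with smallest lr_x1e4:
    gpu  params_m  lr_x1e4 dataset
1  H100       822       21      c4
2    T4       103       22    imdb
sort by params_m:
    gpu  params_m  lr_x1e4 dataset
2    T4       103       22    imdb
1  H100       822       21      c4
Finally, value at position 1, column 'lr_x1e4' = 21.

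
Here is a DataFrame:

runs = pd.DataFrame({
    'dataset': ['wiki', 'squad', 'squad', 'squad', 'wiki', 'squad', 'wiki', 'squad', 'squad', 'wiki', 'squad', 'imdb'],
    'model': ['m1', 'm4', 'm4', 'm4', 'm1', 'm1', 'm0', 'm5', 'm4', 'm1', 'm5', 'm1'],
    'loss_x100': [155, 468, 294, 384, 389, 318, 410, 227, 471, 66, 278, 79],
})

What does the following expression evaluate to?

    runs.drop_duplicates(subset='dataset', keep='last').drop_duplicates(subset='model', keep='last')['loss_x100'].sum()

drop duplicate dataset (keep=last):
   dataset model  loss_x100
9     wiki    m1         66
10   squad    m5        278
11    imdb    m1         79
drop duplicate model (keep=last):
   dataset model  loss_x100
10   squad    m5        278
11    imdb    m1         79
Then the sum of column 'loss_x100': 357

357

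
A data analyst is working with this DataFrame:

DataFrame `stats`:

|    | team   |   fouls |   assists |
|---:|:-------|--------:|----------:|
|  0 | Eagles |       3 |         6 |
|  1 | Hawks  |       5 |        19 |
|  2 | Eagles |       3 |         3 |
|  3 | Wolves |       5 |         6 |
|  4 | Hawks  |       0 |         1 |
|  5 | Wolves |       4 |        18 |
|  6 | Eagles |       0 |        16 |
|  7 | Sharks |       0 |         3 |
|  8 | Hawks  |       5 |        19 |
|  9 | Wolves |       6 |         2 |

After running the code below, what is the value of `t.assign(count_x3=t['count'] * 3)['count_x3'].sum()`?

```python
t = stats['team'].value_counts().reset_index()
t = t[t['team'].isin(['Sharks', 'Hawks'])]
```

12

value_counts of team:
team
Eagles    3
Hawks     3
Wolves    3
Sharks    1
Name: count, dtype: int64
reset_index():
     team  count
0  Eagles      3
1   Hawks      3
2  Wolves      3
3  Sharks      1
filter rows where team in ['Sharks', 'Hawks']:
     team  count
1   Hawks      3
3  Sharks      1
add column count_x3 = t['count'] * 3:
     team  count  count_x3
1   Hawks      3         9
3  Sharks      1         3
sum of column 'count_x3' → 12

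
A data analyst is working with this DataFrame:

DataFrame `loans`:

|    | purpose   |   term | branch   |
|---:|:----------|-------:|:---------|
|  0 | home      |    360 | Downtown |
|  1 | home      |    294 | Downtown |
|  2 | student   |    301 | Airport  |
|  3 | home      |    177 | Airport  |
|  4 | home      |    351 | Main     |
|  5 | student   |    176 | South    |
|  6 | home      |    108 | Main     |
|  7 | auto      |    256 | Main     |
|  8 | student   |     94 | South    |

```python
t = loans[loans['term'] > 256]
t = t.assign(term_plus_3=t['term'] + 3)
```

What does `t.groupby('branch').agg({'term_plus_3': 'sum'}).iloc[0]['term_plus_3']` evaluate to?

304

filter rows where term > 256:
   purpose  term    branch
0     home   360  Downtown
1     home   294  Downtown
2  student   301   Airport
4     home   351      Main
add column term_plus_3 = t['term'] + 3:
   purpose  term    branch  term_plus_3
0     home   360  Downtown          363
1     home   294  Downtown          297
2  student   301   Airport          304
4     home   351      Main          354
group by branch, sum of term_plus_3:
          term_plus_3
branch               
Airport           304
Downtown          660
Main              354
Then the value at position 0, column 'term_plus_3': 304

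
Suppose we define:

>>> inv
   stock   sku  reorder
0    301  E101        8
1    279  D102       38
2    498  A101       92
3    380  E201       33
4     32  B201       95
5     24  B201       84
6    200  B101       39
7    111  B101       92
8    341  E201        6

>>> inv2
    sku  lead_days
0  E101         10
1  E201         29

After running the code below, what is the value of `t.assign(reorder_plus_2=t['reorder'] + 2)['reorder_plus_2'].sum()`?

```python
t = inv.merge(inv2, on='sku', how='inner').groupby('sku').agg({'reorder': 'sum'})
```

51

merge on 'sku' (how='inner') → 3 rows:
   stock   sku  reorder  lead_days
0    301  E101        8         10
1    380  E201       33         29
2    341  E201        6         29
group by sku, sum of reorder:
      reorder
sku          
E101        8
E201       39
add column reorder_plus_2 = t['reorder'] + 2:
      reorder  reorder_plus_2
sku                          
E101        8              10
E201       39              41
Taking the sum of column 'reorder_plus_2' gives 51.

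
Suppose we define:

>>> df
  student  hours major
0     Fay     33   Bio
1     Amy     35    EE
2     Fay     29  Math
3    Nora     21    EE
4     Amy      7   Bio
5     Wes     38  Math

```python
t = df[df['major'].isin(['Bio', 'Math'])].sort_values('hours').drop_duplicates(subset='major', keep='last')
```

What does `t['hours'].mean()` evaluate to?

35.5

filter rows where major in ['Bio', 'Math']:
  student  hours major
0     Fay     33   Bio
2     Fay     29  Math
4     Amy      7   Bio
5     Wes     38  Math
sort by hours:
  student  hours major
4     Amy      7   Bio
2     Fay     29  Math
0     Fay     33   Bio
5     Wes     38  Math
drop duplicate major (keep=last):
  student  hours major
0     Fay     33   Bio
5     Wes     38  Math
Hence 35.5.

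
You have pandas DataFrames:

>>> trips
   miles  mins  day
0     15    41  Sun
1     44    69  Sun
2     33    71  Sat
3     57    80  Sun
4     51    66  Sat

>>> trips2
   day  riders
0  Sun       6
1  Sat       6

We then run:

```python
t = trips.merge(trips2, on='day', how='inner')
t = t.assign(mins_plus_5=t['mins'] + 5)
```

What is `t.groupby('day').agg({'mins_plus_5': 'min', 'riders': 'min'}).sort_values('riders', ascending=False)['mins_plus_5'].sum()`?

117

merge on 'day' (how='inner') → 5 rows:
   miles  mins  day  riders
0     15    41  Sun       6
1     44    69  Sun       6
2     33    71  Sat       6
3     57    80  Sun       6
4     51    66  Sat       6
add column mins_plus_5 = t['mins'] + 5:
   miles  mins  day  riders  mins_plus_5
0     15    41  Sun       6           46
1     44    69  Sun       6           74
2     33    71  Sat       6           76
3     57    80  Sun       6           85
4     51    66  Sat       6           71
group by day: min(mins_plus_5), min(riders):
     mins_plus_5  riders
day                     
Sat           71       6
Sun           46       6
sort by riders descending:
     mins_plus_5  riders
day                     
Sat           71       6
Sun           46       6
Then the sum of column 'mins_plus_5': 117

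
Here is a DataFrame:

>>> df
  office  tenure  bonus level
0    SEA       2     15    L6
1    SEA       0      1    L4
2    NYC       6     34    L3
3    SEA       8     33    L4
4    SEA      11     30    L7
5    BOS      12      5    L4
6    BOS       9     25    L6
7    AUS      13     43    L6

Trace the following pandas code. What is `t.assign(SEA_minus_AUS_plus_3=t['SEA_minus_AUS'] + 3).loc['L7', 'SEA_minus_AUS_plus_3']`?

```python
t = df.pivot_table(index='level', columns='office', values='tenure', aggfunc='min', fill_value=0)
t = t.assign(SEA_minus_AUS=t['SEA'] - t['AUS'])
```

pivot: rows=level, cols=office, min(tenure):
office  AUS  BOS  NYC  SEA
level                     
L3        0    0    6    0
L4        0   12    0    0
L6       13    9    0    2
L7        0    0    0   11
add column SEA_minus_AUS = t['SEA'] - t['AUS']:
office  AUS  BOS  NYC  SEA  SEA_minus_AUS
level                                    
L3        0    0    6    0              0
L4        0   12    0    0              0
L6       13    9    0    2            -11
L7        0    0    0   11             11
add column SEA_minus_AUS_plus_3 = t['SEA_minus_AUS'] + 3:
office  AUS  BOS  NYC  SEA  SEA_minus_AUS  SEA_minus_AUS_plus_3
level                                                          
L3        0    0    6    0              0                     3
L4        0   12    0    0              0                     3
L6       13    9    0    2            -11                    -8
L7        0    0    0   11             11                    14
So loc['L7', 'SEA_minus_AUS_plus_3'] = 14.

14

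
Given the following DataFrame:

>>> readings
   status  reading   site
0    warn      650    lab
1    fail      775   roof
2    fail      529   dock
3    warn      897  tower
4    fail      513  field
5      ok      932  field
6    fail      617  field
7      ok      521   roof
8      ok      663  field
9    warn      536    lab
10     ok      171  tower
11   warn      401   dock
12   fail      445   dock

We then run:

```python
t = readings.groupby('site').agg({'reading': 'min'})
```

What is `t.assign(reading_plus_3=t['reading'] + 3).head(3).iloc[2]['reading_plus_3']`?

group by site, min of reading:
       reading
site          
dock       401
field      513
lab        536
roof       521
tower      171
add column reading_plus_3 = t['reading'] + 3:
       reading  reading_plus_3
site                          
dock       401             404
field      513             516
lab        536             539
roof       521             524
tower      171             174
take first 3 rows:
       reading  reading_plus_3
site                          
dock       401             404
field      513             516
lab        536             539
Taking the value at position 2, column 'reading_plus_3' gives 539.

539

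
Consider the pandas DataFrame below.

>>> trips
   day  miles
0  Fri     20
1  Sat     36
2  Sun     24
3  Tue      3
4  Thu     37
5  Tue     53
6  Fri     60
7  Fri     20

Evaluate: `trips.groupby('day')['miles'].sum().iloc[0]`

group by day, sum of miles:
day
Fri    100
Sat     36
Sun     24
Thu     37
Tue     56
Name: miles, dtype: int64
Hence 100.

100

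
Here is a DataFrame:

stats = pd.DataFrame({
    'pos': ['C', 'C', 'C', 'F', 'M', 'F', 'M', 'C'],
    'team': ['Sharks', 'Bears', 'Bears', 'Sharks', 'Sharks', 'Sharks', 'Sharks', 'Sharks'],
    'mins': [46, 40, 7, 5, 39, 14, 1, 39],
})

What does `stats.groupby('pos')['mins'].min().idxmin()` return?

M

group by pos, min of mins:
pos
C    7
F    5
M    1
Name: mins, dtype: int64
label with the smallest value → M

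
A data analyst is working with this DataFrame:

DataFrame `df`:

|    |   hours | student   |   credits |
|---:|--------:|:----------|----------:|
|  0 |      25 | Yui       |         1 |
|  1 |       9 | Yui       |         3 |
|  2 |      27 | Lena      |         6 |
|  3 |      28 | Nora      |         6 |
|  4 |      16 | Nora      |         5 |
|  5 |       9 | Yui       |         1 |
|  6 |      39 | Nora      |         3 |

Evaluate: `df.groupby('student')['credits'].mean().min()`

group by student, mean of credits:
student
Lena    6.000000
Nora    4.666667
Yui     1.666667
Name: credits, dtype: float64
The min of the resulting series is 1.66666666667.

1.66666666667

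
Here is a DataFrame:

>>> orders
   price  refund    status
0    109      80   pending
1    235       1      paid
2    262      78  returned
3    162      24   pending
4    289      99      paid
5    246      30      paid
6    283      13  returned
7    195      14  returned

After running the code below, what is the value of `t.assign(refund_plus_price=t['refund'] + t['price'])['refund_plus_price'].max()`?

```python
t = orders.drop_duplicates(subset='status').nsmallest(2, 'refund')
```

340

drop duplicate status (keep=first):
   price  refund    status
0    109      80   pending
1    235       1      paid
2    262      78  returned
take 2 rows with smallest refund:
   price  refund    status
1    235       1      paid
2    262      78  returned
add column refund_plus_price = t['refund'] + t['price']:
   price  refund    status  refund_plus_price
1    235       1      paid                236
2    262      78  returned                340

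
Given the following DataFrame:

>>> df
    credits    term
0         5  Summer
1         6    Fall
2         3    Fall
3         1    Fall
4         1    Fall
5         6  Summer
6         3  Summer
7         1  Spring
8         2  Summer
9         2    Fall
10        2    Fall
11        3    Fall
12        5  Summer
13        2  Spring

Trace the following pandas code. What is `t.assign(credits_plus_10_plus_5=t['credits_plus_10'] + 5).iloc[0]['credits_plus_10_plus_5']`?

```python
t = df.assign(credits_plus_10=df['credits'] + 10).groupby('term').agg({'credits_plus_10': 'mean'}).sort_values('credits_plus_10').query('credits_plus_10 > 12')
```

add column credits_plus_10 = df['credits'] + 10:
    credits    term  credits_plus_10
0         5  Summer               15
1         6    Fall               16
2         3    Fall               13
3         1    Fall               11
4         1    Fall               11
5         6  Summer               16
6         3  Summer               13
7         1  Spring               11
8         2  Summer               12
9         2    Fall               12
10        2    Fall               12
11        3    Fall               13
12        5  Summer               15
13        2  Spring               12
group by term, mean of credits_plus_10:
        credits_plus_10
term                   
Fall          12.571429
Spring        11.500000
Summer        14.200000
sort by credits_plus_10:
        credits_plus_10
term                   
Spring        11.500000
Fall          12.571429
Summer        14.200000
filter rows where credits_plus_10 > 12:
        credits_plus_10
term                   
Fall          12.571429
Summer        14.200000
add column credits_plus_10_plus_5 = t['credits_plus_10'] + 5:
        credits_plus_10  credits_plus_10_plus_5
term                                           
Fall          12.571429               17.571429
Summer        14.200000               19.200000
Taking the value at position 0, column 'credits_plus_10_plus_5' gives 17.5714285714.

17.5714285714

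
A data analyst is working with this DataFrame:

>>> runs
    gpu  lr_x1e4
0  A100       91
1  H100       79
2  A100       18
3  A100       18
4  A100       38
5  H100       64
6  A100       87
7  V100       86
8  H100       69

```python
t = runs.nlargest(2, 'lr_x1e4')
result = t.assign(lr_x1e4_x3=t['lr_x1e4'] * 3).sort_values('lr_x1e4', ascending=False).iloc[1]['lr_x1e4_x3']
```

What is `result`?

261

take 2 rows with largest lr_x1e4:
    gpu  lr_x1e4
0  A100       91
6  A100       87
add column lr_x1e4_x3 = t['lr_x1e4'] * 3:
    gpu  lr_x1e4  lr_x1e4_x3
0  A100       91         273
6  A100       87         261
sort by lr_x1e4 descending:
    gpu  lr_x1e4  lr_x1e4_x3
0  A100       91         273
6  A100       87         261
Then the value at position 1, column 'lr_x1e4_x3': 261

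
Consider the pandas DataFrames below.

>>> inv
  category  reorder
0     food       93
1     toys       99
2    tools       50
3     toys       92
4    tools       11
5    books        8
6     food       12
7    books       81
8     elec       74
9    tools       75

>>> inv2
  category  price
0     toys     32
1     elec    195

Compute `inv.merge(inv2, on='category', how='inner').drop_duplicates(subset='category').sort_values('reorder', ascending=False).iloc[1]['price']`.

195

merge on 'category' (how='inner') → 3 rows:
  category  reorder  price
0     toys       99     32
1     toys       92     32
2     elec       74    195
drop duplicate category (keep=first):
  category  reorder  price
0     toys       99     32
2     elec       74    195
sort by reorder descending:
  category  reorder  price
0     toys       99     32
2     elec       74    195
Finally, value at position 1, column 'price' = 195.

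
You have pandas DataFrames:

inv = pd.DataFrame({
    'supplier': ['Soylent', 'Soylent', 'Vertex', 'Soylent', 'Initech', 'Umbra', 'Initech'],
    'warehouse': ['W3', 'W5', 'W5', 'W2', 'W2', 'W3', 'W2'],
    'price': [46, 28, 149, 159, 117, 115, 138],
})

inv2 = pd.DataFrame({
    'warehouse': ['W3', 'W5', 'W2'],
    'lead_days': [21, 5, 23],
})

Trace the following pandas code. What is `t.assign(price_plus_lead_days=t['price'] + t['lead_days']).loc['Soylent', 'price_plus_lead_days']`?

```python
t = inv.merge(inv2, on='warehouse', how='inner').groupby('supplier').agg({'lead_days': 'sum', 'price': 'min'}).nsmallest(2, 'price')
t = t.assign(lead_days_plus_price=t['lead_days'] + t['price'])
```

merge on 'warehouse' (how='inner') → 7 rows:
  supplier warehouse  price  lead_days
0  Soylent        W3     46         21
1  Soylent        W5     28          5
2   Vertex        W5    149          5
3  Soylent        W2    159         23
4  Initech        W2    117         23
5    Umbra        W3    115         21
6  Initech        W2    138         23
group by supplier: sum(lead_days), min(price):
          lead_days  price
supplier                  
Initech          46    117
Soylent          49     28
Umbra            21    115
Vertex            5    149
take 2 rows with smallest price:
          lead_days  price
supplier                  
Soylent          49     28
Umbra            21    115
add column lead_days_plus_price = t['lead_days'] + t['price']:
          lead_days  price  lead_days_plus_price
supplier                                        
Soylent          49     28                    77
Umbra            21    115                   136
add column price_plus_lead_days = t['price'] + t['lead_days']:
          lead_days  price  lead_days_plus_price  price_plus_lead_days
supplier                                                              
Soylent          49     28                    77                    77
Umbra            21    115                   136                   136
Then the value at row 'Soylent', column 'price_plus_lead_days': 77

77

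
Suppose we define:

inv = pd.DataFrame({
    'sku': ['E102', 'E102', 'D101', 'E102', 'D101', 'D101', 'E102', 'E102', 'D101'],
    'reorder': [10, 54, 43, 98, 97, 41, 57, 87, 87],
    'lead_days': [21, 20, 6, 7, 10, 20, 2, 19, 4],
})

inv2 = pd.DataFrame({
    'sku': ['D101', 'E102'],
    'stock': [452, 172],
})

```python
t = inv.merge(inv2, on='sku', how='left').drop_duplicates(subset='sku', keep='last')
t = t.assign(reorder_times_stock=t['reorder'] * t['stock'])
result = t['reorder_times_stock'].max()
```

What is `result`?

39324

merge on 'sku' (how='left') → 9 rows:
    sku  reorder  lead_days  stock
0  E102       10         21    172
1  E102       54         20    172
2  D101       43          6    452
3  E102       98          7    172
4  D101       97         10    452
5  D101       41         20    452
6  E102       57          2    172
7  E102       87         19    172
8  D101       87          4    452
drop duplicate sku (keep=last):
    sku  reorder  lead_days  stock
7  E102       87         19    172
8  D101       87          4    452
add column reorder_times_stock = t['reorder'] * t['stock']:
    sku  reorder  lead_days  stock  reorder_times_stock
7  E102       87         19    172                14964
8  D101       87          4    452                39324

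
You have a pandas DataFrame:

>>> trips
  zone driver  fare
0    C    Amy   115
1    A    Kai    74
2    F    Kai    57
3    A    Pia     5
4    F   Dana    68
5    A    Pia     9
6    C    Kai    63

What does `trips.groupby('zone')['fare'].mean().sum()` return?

group by zone, mean of fare:
zone
A    29.333333
C    89.000000
F    62.500000
Name: fare, dtype: float64
Taking the sum of the resulting series gives 180.833333333.

180.833333333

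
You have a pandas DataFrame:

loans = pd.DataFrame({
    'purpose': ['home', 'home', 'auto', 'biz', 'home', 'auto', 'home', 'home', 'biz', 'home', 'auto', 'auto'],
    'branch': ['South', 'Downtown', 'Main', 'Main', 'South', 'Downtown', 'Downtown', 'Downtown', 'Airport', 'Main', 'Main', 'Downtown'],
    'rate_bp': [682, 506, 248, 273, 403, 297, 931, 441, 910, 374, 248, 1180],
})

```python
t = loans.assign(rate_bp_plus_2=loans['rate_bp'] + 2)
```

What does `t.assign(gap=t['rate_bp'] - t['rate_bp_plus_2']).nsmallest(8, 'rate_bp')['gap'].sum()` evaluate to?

-16

add column rate_bp_plus_2 = loans['rate_bp'] + 2:
   purpose    branch  rate_bp  rate_bp_plus_2
0     home     South      682             684
1     home  Downtown      506             508
2     auto      Main      248             250
3      biz      Main      273             275
4     home     South      403             405
5     auto  Downtown      297             299
6     home  Downtown      931             933
7     home  Downtown      441             443
8      biz   Airport      910             912
9     home      Main      374             376
10    auto      Main      248             250
11    auto  Downtown     1180            1182
add column gap = t['rate_bp'] - t['rate_bp_plus_2']:
   purpose    branch  rate_bp  rate_bp_plus_2  gap
0     home     South      682             684   -2
1     home  Downtown      506             508   -2
2     auto      Main      248             250   -2
3      biz      Main      273             275   -2
4     home     South      403             405   -2
5     auto  Downtown      297             299   -2
6     home  Downtown      931             933   -2
7     home  Downtown      441             443   -2
8      biz   Airport      910             912   -2
9     home      Main      374             376   -2
10    auto      Main      248             250   -2
11    auto  Downtown     1180            1182   -2
take 8 rows with smallest rate_bp:
   purpose    branch  rate_bp  rate_bp_plus_2  gap
2     auto      Main      248             250   -2
10    auto      Main      248             250   -2
3      biz      Main      273             275   -2
5     auto  Downtown      297             299   -2
9     home      Main      374             376   -2
4     home     South      403             405   -2
7     home  Downtown      441             443   -2
1     home  Downtown      506             508   -2
The sum of column 'gap' is -16.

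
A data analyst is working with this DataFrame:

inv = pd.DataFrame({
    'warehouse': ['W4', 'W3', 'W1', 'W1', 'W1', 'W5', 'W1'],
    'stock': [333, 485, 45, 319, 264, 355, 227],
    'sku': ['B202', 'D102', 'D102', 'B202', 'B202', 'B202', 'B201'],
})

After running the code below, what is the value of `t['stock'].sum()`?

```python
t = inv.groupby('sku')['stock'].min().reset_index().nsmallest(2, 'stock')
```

group by sku, min of stock:
sku
B201    227
B202    264
D102     45
Name: stock, dtype: int64
reset_index():
    sku  stock
0  B201    227
1  B202    264
2  D102     45
take 2 rows with smallest stock:
    sku  stock
2  D102     45
0  B201    227
So sum() = 272.

272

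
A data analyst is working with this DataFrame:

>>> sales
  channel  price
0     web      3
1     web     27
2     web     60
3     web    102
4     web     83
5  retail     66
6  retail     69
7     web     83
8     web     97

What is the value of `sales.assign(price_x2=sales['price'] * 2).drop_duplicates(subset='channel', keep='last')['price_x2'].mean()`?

166.0

add column price_x2 = sales['price'] * 2:
  channel  price  price_x2
0     web      3         6
1     web     27        54
2     web     60       120
3     web    102       204
4     web     83       166
5  retail     66       132
6  retail     69       138
7     web     83       166
8     web     97       194
drop duplicate channel (keep=last):
  channel  price  price_x2
6  retail     69       138
8     web     97       194
Hence 166.0.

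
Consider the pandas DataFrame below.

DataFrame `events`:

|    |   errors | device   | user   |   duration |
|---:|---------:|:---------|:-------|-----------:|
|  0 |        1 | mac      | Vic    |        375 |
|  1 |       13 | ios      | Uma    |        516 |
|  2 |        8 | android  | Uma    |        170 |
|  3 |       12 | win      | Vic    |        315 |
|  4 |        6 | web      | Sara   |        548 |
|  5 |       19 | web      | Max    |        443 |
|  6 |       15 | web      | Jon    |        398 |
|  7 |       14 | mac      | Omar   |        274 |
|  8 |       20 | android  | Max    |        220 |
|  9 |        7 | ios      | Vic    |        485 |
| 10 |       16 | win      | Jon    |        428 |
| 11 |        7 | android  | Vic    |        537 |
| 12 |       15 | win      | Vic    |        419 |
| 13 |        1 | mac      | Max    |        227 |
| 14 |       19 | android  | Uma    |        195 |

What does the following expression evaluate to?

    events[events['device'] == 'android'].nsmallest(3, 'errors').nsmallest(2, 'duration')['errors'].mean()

13.5

filter rows where device == 'android':
    errors   device user  duration
2        8  android  Uma       170
8       20  android  Max       220
11       7  android  Vic       537
14      19  android  Uma       195
take 3 rows with smallest errors:
    errors   device user  duration
11       7  android  Vic       537
2        8  android  Uma       170
14      19  android  Uma       195
take 2 rows with smallest duration:
    errors   device user  duration
2        8  android  Uma       170
14      19  android  Uma       195
Finally, mean of column 'errors' = 13.5.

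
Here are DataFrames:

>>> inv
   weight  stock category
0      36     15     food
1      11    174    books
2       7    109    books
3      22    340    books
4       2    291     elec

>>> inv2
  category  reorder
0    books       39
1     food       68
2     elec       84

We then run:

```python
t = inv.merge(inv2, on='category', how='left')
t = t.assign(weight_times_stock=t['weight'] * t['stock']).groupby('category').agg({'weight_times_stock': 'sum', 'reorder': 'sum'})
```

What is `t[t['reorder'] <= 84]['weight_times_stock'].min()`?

merge on 'category' (how='left') → 5 rows:
   weight  stock category  reorder
0      36     15     food       68
1      11    174    books       39
2       7    109    books       39
3      22    340    books       39
4       2    291     elec       84
add column weight_times_stock = t['weight'] * t['stock']:
   weight  stock category  reorder  weight_times_stock
0      36     15     food       68                 540
1      11    174    books       39                1914
2       7    109    books       39                 763
3      22    340    books       39                7480
4       2    291     elec       84                 582
group by category: sum(weight_times_stock), sum(reorder):
          weight_times_stock  reorder
category                             
books                  10157      117
elec                     582       84
food                     540       68
filter rows where reorder <= 84:
          weight_times_stock  reorder
category                             
elec                     582       84
food                     540       68
The min of column 'weight_times_stock' is 540.

540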